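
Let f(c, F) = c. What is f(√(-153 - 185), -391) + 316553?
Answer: 316553 + 13*I*√2 ≈ 3.1655e+5 + 18.385*I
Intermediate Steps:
f(√(-153 - 185), -391) + 316553 = √(-153 - 185) + 316553 = √(-338) + 316553 = 13*I*√2 + 316553 = 316553 + 13*I*√2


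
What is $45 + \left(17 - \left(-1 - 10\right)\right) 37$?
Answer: $1081$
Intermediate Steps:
$45 + \left(17 - \left(-1 - 10\right)\right) 37 = 45 + \left(17 - -11\right) 37 = 45 + \left(17 + 11\right) 37 = 45 + 28 \cdot 37 = 45 + 1036 = 1081$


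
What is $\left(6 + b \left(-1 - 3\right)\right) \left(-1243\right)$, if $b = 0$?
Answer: $-7458$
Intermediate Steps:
$\left(6 + b \left(-1 - 3\right)\right) \left(-1243\right) = \left(6 + 0 \left(-1 - 3\right)\right) \left(-1243\right) = \left(6 + 0 \left(-4\right)\right) \left(-1243\right) = \left(6 + 0\right) \left(-1243\right) = 6 \left(-1243\right) = -7458$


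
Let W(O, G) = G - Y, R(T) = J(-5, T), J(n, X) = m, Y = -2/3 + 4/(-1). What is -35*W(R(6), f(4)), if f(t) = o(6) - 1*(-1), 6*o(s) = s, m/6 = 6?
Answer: -700/3 ≈ -233.33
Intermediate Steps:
Y = -14/3 (Y = -2*1/3 + 4*(-1) = -2/3 - 4 = -14/3 ≈ -4.6667)
m = 36 (m = 6*6 = 36)
o(s) = s/6
J(n, X) = 36
R(T) = 36
f(t) = 2 (f(t) = (1/6)*6 - 1*(-1) = 1 + 1 = 2)
W(O, G) = 14/3 + G (W(O, G) = G - 1*(-14/3) = G + 14/3 = 14/3 + G)
-35*W(R(6), f(4)) = -35*(14/3 + 2) = -35*20/3 = -700/3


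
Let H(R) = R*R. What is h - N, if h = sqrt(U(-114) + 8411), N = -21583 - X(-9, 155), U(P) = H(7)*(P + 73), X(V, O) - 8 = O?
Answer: 21746 + sqrt(6402) ≈ 21826.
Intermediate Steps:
X(V, O) = 8 + O
H(R) = R**2
U(P) = 3577 + 49*P (U(P) = 7**2*(P + 73) = 49*(73 + P) = 3577 + 49*P)
N = -21746 (N = -21583 - (8 + 155) = -21583 - 1*163 = -21583 - 163 = -21746)
h = sqrt(6402) (h = sqrt((3577 + 49*(-114)) + 8411) = sqrt((3577 - 5586) + 8411) = sqrt(-2009 + 8411) = sqrt(6402) ≈ 80.012)
h - N = sqrt(6402) - 1*(-21746) = sqrt(6402) + 21746 = 21746 + sqrt(6402)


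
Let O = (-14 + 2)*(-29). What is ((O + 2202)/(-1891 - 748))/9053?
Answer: -2550/23890867 ≈ -0.00010674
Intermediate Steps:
O = 348 (O = -12*(-29) = 348)
((O + 2202)/(-1891 - 748))/9053 = ((348 + 2202)/(-1891 - 748))/9053 = (2550/(-2639))*(1/9053) = (2550*(-1/2639))*(1/9053) = -2550/2639*1/9053 = -2550/23890867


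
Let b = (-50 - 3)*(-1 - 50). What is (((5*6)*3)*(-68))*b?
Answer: -16542360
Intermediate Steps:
b = 2703 (b = -53*(-51) = 2703)
(((5*6)*3)*(-68))*b = (((5*6)*3)*(-68))*2703 = ((30*3)*(-68))*2703 = (90*(-68))*2703 = -6120*2703 = -16542360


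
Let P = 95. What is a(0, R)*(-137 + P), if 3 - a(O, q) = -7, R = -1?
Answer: -420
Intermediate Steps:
a(O, q) = 10 (a(O, q) = 3 - 1*(-7) = 3 + 7 = 10)
a(0, R)*(-137 + P) = 10*(-137 + 95) = 10*(-42) = -420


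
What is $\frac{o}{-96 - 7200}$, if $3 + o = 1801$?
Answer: $- \frac{899}{3648} \approx -0.24644$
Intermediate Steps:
$o = 1798$ ($o = -3 + 1801 = 1798$)
$\frac{o}{-96 - 7200} = \frac{1798}{-96 - 7200} = \frac{1798}{-7296} = 1798 \left(- \frac{1}{7296}\right) = - \frac{899}{3648}$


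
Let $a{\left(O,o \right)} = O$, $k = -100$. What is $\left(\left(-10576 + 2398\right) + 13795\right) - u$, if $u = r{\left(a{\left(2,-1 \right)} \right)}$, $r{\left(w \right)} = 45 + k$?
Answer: $5672$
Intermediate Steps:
$r{\left(w \right)} = -55$ ($r{\left(w \right)} = 45 - 100 = -55$)
$u = -55$
$\left(\left(-10576 + 2398\right) + 13795\right) - u = \left(\left(-10576 + 2398\right) + 13795\right) - -55 = \left(-8178 + 13795\right) + 55 = 5617 + 55 = 5672$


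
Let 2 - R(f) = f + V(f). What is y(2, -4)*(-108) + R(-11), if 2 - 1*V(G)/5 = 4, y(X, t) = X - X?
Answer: 23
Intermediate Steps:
y(X, t) = 0
V(G) = -10 (V(G) = 10 - 5*4 = 10 - 20 = -10)
R(f) = 12 - f (R(f) = 2 - (f - 10) = 2 - (-10 + f) = 2 + (10 - f) = 12 - f)
y(2, -4)*(-108) + R(-11) = 0*(-108) + (12 - 1*(-11)) = 0 + (12 + 11) = 0 + 23 = 23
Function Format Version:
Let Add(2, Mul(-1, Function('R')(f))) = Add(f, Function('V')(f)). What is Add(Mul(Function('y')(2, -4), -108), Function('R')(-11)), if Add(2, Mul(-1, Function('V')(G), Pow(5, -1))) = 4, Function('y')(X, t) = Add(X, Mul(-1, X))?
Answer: 23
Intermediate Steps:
Function('y')(X, t) = 0
Function('V')(G) = -10 (Function('V')(G) = Add(10, Mul(-5, 4)) = Add(10, -20) = -10)
Function('R')(f) = Add(12, Mul(-1, f)) (Function('R')(f) = Add(2, Mul(-1, Add(f, -10))) = Add(2, Mul(-1, Add(-10, f))) = Add(2, Add(10, Mul(-1, f))) = Add(12, Mul(-1, f)))
Add(Mul(Function('y')(2, -4), -108), Function('R')(-11)) = Add(Mul(0, -108), Add(12, Mul(-1, -11))) = Add(0, Add(12, 11)) = Add(0, 23) = 23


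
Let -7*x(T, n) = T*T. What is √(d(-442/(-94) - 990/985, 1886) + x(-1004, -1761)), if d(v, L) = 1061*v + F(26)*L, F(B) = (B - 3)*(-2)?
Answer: I*√952874447888755/64813 ≈ 476.27*I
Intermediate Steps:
F(B) = 6 - 2*B (F(B) = (-3 + B)*(-2) = 6 - 2*B)
x(T, n) = -T²/7 (x(T, n) = -T*T/7 = -T²/7)
d(v, L) = -46*L + 1061*v (d(v, L) = 1061*v + (6 - 2*26)*L = 1061*v + (6 - 52)*L = 1061*v - 46*L = -46*L + 1061*v)
√(d(-442/(-94) - 990/985, 1886) + x(-1004, -1761)) = √((-46*1886 + 1061*(-442/(-94) - 990/985)) - ⅐*(-1004)²) = √((-86756 + 1061*(-442*(-1/94) - 990*1/985)) - ⅐*1008016) = √((-86756 + 1061*(221/47 - 198/197)) - 1008016/7) = √((-86756 + 1061*(34231/9259)) - 1008016/7) = √((-86756 + 36319091/9259) - 1008016/7) = √(-766954713/9259 - 1008016/7) = √(-14701903135/64813) = I*√952874447888755/64813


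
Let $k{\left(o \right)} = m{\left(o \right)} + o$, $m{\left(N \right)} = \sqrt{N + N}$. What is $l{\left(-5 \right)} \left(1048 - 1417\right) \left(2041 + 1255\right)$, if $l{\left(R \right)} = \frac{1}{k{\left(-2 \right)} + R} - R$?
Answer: $- \frac{313785792}{53} + \frac{2432448 i}{53} \approx -5.9205 \cdot 10^{6} + 45895.0 i$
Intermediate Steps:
$m{\left(N \right)} = \sqrt{2} \sqrt{N}$ ($m{\left(N \right)} = \sqrt{2 N} = \sqrt{2} \sqrt{N}$)
$k{\left(o \right)} = o + \sqrt{2} \sqrt{o}$ ($k{\left(o \right)} = \sqrt{2} \sqrt{o} + o = o + \sqrt{2} \sqrt{o}$)
$l{\left(R \right)} = \frac{1}{-2 + R + 2 i} - R$ ($l{\left(R \right)} = \frac{1}{\left(-2 + \sqrt{2} \sqrt{-2}\right) + R} - R = \frac{1}{\left(-2 + \sqrt{2} i \sqrt{2}\right) + R} - R = \frac{1}{\left(-2 + 2 i\right) + R} - R = \frac{1}{-2 + R + 2 i} - R$)
$l{\left(-5 \right)} \left(1048 - 1417\right) \left(2041 + 1255\right) = \frac{1 - \left(-5\right)^{2} + 2 \left(-5\right) \left(1 - i\right)}{-2 - 5 + 2 i} \left(1048 - 1417\right) \left(2041 + 1255\right) = \frac{1 - 25 - \left(10 - 10 i\right)}{-7 + 2 i} \left(\left(-369\right) 3296\right) = \frac{-7 - 2 i}{53} \left(1 - 25 - \left(10 - 10 i\right)\right) \left(-1216224\right) = \frac{-7 - 2 i}{53} \left(-34 + 10 i\right) \left(-1216224\right) = \frac{\left(-34 + 10 i\right) \left(-7 - 2 i\right)}{53} \left(-1216224\right) = - \frac{1216224 \left(-34 + 10 i\right) \left(-7 - 2 i\right)}{53}$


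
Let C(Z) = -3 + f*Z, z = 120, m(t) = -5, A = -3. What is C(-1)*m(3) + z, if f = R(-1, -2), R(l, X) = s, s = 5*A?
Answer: 60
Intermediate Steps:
s = -15 (s = 5*(-3) = -15)
R(l, X) = -15
f = -15
C(Z) = -3 - 15*Z
C(-1)*m(3) + z = (-3 - 15*(-1))*(-5) + 120 = (-3 + 15)*(-5) + 120 = 12*(-5) + 120 = -60 + 120 = 60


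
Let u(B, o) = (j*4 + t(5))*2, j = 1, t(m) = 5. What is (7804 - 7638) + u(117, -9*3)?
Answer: 184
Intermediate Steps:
u(B, o) = 18 (u(B, o) = (1*4 + 5)*2 = (4 + 5)*2 = 9*2 = 18)
(7804 - 7638) + u(117, -9*3) = (7804 - 7638) + 18 = 166 + 18 = 184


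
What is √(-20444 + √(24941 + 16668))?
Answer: √(-20444 + √41609) ≈ 142.27*I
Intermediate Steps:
√(-20444 + √(24941 + 16668)) = √(-20444 + √41609)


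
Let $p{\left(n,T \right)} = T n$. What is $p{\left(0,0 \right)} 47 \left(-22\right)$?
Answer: $0$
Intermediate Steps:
$p{\left(0,0 \right)} 47 \left(-22\right) = 0 \cdot 0 \cdot 47 \left(-22\right) = 0 \cdot 47 \left(-22\right) = 0 \left(-22\right) = 0$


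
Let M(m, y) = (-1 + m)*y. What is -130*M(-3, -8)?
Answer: -4160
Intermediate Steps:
M(m, y) = y*(-1 + m)
-130*M(-3, -8) = -(-1040)*(-1 - 3) = -(-1040)*(-4) = -130*32 = -4160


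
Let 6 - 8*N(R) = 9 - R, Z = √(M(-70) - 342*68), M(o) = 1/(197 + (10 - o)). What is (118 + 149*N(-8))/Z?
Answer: 695*I*√1784409347/51535288 ≈ 0.56968*I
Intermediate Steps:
M(o) = 1/(207 - o)
Z = I*√1784409347/277 (Z = √(-1/(-207 - 70) - 342*68) = √(-1/(-277) - 23256) = √(-1*(-1/277) - 23256) = √(1/277 - 23256) = √(-6441911/277) = I*√1784409347/277 ≈ 152.5*I)
N(R) = -3/8 + R/8 (N(R) = ¾ - (9 - R)/8 = ¾ + (-9/8 + R/8) = -3/8 + R/8)
(118 + 149*N(-8))/Z = (118 + 149*(-3/8 + (⅛)*(-8)))/((I*√1784409347/277)) = (118 + 149*(-3/8 - 1))*(-I*√1784409347/6441911) = (118 + 149*(-11/8))*(-I*√1784409347/6441911) = (118 - 1639/8)*(-I*√1784409347/6441911) = -(-695)*I*√1784409347/51535288 = 695*I*√1784409347/51535288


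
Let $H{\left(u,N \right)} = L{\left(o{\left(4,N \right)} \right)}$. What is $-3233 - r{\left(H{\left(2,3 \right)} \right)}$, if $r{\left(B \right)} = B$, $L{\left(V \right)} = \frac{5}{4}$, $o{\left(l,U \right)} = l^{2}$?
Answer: $- \frac{12937}{4} \approx -3234.3$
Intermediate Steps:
$L{\left(V \right)} = \frac{5}{4}$ ($L{\left(V \right)} = 5 \cdot \frac{1}{4} = \frac{5}{4}$)
$H{\left(u,N \right)} = \frac{5}{4}$
$-3233 - r{\left(H{\left(2,3 \right)} \right)} = -3233 - \frac{5}{4} = - \frac{12937}{4}$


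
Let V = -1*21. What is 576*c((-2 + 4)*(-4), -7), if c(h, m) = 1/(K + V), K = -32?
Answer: -576/53 ≈ -10.868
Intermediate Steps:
V = -21
c(h, m) = -1/53 (c(h, m) = 1/(-32 - 21) = 1/(-53) = -1/53)
576*c((-2 + 4)*(-4), -7) = 576*(-1/53) = -576/53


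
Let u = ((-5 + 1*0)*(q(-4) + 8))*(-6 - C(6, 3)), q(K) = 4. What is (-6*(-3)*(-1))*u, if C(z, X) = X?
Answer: -9720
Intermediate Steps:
u = 540 (u = ((-5 + 1*0)*(4 + 8))*(-6 - 1*3) = ((-5 + 0)*12)*(-6 - 3) = -5*12*(-9) = -60*(-9) = 540)
(-6*(-3)*(-1))*u = (-6*(-3)*(-1))*540 = (18*(-1))*540 = -18*540 = -9720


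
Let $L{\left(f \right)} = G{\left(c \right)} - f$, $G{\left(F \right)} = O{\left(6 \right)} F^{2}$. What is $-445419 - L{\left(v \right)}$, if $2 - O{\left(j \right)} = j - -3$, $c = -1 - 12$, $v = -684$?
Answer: $-444920$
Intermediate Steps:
$c = -13$ ($c = -1 - 12 = -13$)
$O{\left(j \right)} = -1 - j$ ($O{\left(j \right)} = 2 - \left(j - -3\right) = 2 - \left(j + 3\right) = 2 - \left(3 + j\right) = -1 - j$)
$G{\left(F \right)} = - 7 F^{2}$ ($G{\left(F \right)} = \left(-1 - 6\right) F^{2} = - 7 F^{2}$)
$L{\left(f \right)} = -1183 - f$ ($L{\left(f \right)} = - 7 \left(-13\right)^{2} - f = \left(-7\right) 169 - f = -1183 - f$)
$-445419 - L{\left(v \right)} = -445419 - \left(-1183 - -684\right) = -445419 - \left(-1183 + 684\right) = -445419 - -499 = -445419 + 499 = -444920$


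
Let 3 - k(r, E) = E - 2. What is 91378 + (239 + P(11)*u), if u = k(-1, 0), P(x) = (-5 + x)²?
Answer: 91797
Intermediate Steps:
k(r, E) = 5 - E (k(r, E) = 3 - (E - 2) = 3 - (-2 + E) = 3 + (2 - E) = 5 - E)
u = 5 (u = 5 - 1*0 = 5 + 0 = 5)
91378 + (239 + P(11)*u) = 91378 + (239 + (-5 + 11)²*5) = 91378 + (239 + 6²*5) = 91378 + (239 + 36*5) = 91378 + (239 + 180) = 91378 + 419 = 91797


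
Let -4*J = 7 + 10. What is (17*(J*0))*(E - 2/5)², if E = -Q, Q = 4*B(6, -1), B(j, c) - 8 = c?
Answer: 0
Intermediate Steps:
B(j, c) = 8 + c
J = -17/4 (J = -(7 + 10)/4 = -¼*17 = -17/4 ≈ -4.2500)
Q = 28 (Q = 4*(8 - 1) = 4*7 = 28)
E = -28 (E = -1*28 = -28)
(17*(J*0))*(E - 2/5)² = (17*(-17/4*0))*(-28 - 2/5)² = (17*0)*(-28 - 2*⅕)² = 0*(-28 - ⅖)² = 0*(-142/5)² = 0*(20164/25) = 0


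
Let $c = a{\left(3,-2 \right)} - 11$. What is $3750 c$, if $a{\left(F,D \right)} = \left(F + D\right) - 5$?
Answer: $-56250$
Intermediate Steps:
$a{\left(F,D \right)} = -5 + D + F$ ($a{\left(F,D \right)} = \left(D + F\right) - 5 = -5 + D + F$)
$c = -15$ ($c = \left(-5 - 2 + 3\right) - 11 = -4 - 11 = -15$)
$3750 c = 3750 \left(-15\right) = -56250$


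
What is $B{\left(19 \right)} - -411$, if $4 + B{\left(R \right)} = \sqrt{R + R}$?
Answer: $407 + \sqrt{38} \approx 413.16$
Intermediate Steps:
$B{\left(R \right)} = -4 + \sqrt{2} \sqrt{R}$ ($B{\left(R \right)} = -4 + \sqrt{R + R} = -4 + \sqrt{2 R} = -4 + \sqrt{2} \sqrt{R}$)
$B{\left(19 \right)} - -411 = \left(-4 + \sqrt{2} \sqrt{19}\right) - -411 = \left(-4 + \sqrt{38}\right) + 411 = 407 + \sqrt{38}$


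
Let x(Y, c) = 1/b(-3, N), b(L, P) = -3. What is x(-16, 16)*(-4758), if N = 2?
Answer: 1586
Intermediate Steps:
x(Y, c) = -⅓ (x(Y, c) = 1/(-3) = -⅓)
x(-16, 16)*(-4758) = -⅓*(-4758) = 1586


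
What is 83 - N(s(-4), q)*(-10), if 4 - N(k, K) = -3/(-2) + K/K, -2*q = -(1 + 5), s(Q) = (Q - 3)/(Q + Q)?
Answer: 98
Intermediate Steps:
s(Q) = (-3 + Q)/(2*Q) (s(Q) = (-3 + Q)/((2*Q)) = (-3 + Q)*(1/(2*Q)) = (-3 + Q)/(2*Q))
q = 3 (q = -(-1)*(1 + 5)/2 = -(-1)*6/2 = -½*(-6) = 3)
N(k, K) = 3/2 (N(k, K) = 4 - (-3/(-2) + K/K) = 4 - (-3*(-½) + 1) = 4 - (3/2 + 1) = 4 - 1*5/2 = 4 - 5/2 = 3/2)
83 - N(s(-4), q)*(-10) = 83 - 3*(-10)/2 = 83 - 1*(-15) = 83 + 15 = 98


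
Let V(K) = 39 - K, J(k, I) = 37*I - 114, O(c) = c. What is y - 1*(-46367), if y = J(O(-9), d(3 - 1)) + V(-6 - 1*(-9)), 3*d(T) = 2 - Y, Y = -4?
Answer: 46363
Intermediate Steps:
d(T) = 2 (d(T) = (2 - 1*(-4))/3 = (2 + 4)/3 = (⅓)*6 = 2)
J(k, I) = -114 + 37*I
y = -4 (y = (-114 + 37*2) + (39 - (-6 - 1*(-9))) = (-114 + 74) + (39 - (-6 + 9)) = -40 + (39 - 1*3) = -40 + (39 - 3) = -40 + 36 = -4)
y - 1*(-46367) = -4 - 1*(-46367) = -4 + 46367 = 46363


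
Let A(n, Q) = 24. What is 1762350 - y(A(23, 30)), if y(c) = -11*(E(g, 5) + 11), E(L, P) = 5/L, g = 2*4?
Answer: 14099823/8 ≈ 1.7625e+6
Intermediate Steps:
g = 8
y(c) = -1023/8 (y(c) = -11*(5/8 + 11) = -11*93/8 = -1023/8)
1762350 - y(A(23, 30)) = 1762350 - 1*(-1023/8) = 1762350 + 1023/8 = 14099823/8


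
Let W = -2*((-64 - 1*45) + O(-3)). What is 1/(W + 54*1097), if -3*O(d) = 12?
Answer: 1/59464 ≈ 1.6817e-5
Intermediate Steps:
O(d) = -4 (O(d) = -1/3*12 = -4)
W = 226 (W = -2*((-64 - 1*45) - 4) = -2*((-64 - 45) - 4) = -2*(-109 - 4) = -2*(-113) = 226)
1/(W + 54*1097) = 1/(226 + 54*1097) = 1/(226 + 59238) = 1/59464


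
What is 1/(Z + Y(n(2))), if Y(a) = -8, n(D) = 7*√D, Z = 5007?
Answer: 1/4999 ≈ 0.00020004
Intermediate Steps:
1/(Z + Y(n(2))) = 1/(5007 - 8) = 1/4999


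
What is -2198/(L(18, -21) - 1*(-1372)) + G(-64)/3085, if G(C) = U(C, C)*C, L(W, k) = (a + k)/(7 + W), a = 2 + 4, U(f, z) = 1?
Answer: -34342998/21153845 ≈ -1.6235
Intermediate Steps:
a = 6
L(W, k) = (6 + k)/(7 + W)
G(C) = C (G(C) = 1*C = C)
-2198/(L(18, -21) - 1*(-1372)) + G(-64)/3085 = -2198/((6 - 21)/(7 + 18) - 1*(-1372)) - 64/3085 = -2198/(-15/25 + 1372) - 64*1/3085 = -2198/((1/25)*(-15) + 1372) - 64/3085 = -2198/(-⅗ + 1372) - 64/3085 = -2198/6857/5 - 64/3085 = -2198*5/6857 - 64/3085 = -10990/6857 - 64/3085 = -34342998/21153845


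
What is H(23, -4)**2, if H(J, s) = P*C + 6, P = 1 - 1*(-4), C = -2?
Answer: 16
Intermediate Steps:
P = 5 (P = 1 + 4 = 5)
H(J, s) = -4 (H(J, s) = 5*(-2) + 6 = -10 + 6 = -4)
H(23, -4)**2 = (-4)**2 = 16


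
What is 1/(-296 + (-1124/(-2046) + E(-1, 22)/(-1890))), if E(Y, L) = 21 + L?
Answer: -644490/190429643 ≈ -0.0033844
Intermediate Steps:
1/(-296 + (-1124/(-2046) + E(-1, 22)/(-1890))) = 1/(-296 + (-1124/(-2046) + (21 + 22)/(-1890))) = 1/(-296 + (-1124*(-1/2046) + 43*(-1/1890))) = 1/(-296 + (562/1023 - 43/1890)) = 1/(-296 + 339397/644490) = 1/(-190429643/644490) = -644490/190429643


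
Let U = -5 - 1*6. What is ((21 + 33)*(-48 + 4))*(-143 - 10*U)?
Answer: 78408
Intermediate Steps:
U = -11 (U = -5 - 6 = -11)
((21 + 33)*(-48 + 4))*(-143 - 10*U) = ((21 + 33)*(-48 + 4))*(-143 - 10*(-11)) = (54*(-44))*(-143 + 110) = -2376*(-33) = 78408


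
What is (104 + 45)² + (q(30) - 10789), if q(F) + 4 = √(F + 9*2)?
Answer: 11408 + 4*√3 ≈ 11415.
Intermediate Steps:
q(F) = -4 + √(18 + F) (q(F) = -4 + √(F + 9*2) = -4 + √(F + 18) = -4 + √(18 + F))
(104 + 45)² + (q(30) - 10789) = (104 + 45)² + ((-4 + √(18 + 30)) - 10789) = 149² + ((-4 + √48) - 10789) = 22201 + ((-4 + 4*√3) - 10789) = 22201 + (-10793 + 4*√3) = 11408 + 4*√3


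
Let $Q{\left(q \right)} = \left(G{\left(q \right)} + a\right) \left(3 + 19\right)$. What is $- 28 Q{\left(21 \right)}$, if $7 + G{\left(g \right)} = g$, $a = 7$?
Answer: $-12936$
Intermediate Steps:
$G{\left(g \right)} = -7 + g$
$Q{\left(q \right)} = 22 q$ ($Q{\left(q \right)} = \left(\left(-7 + q\right) + 7\right) \left(3 + 19\right) = q 22 = 22 q$)
$- 28 Q{\left(21 \right)} = - 28 \cdot 22 \cdot 21 = \left(-28\right) 462 = -12936$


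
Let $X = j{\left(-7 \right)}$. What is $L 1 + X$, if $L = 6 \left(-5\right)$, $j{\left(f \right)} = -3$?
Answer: $-33$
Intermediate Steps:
$L = -30$
$X = -3$
$L 1 + X = \left(-30\right) 1 - 3 = -30 - 3 = -33$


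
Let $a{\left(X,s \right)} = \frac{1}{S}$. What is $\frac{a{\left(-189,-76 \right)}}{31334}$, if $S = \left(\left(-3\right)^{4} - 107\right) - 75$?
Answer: $- \frac{1}{3164734} \approx -3.1598 \cdot 10^{-7}$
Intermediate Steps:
$S = -101$ ($S = \left(81 - 107\right) - 75 = -26 - 75 = -101$)
$a{\left(X,s \right)} = - \frac{1}{101}$ ($a{\left(X,s \right)} = \frac{1}{-101} = - \frac{1}{101}$)
$\frac{a{\left(-189,-76 \right)}}{31334} = - \frac{1}{101 \cdot 31334} = \left(- \frac{1}{101}\right) \frac{1}{31334} = - \frac{1}{3164734}$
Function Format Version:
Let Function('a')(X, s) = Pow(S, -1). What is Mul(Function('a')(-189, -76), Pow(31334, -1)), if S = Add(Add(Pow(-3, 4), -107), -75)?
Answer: Rational(-1, 3164734) ≈ -3.1598e-7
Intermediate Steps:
S = -101 (S = Add(Add(81, -107), -75) = Add(-26, -75) = -101)
Function('a')(X, s) = Rational(-1, 101) (Function('a')(X, s) = Pow(-101, -1) = Rational(-1, 101))
Mul(Function('a')(-189, -76), Pow(31334, -1)) = Mul(Rational(-1, 101), Pow(31334, -1)) = Mul(Rational(-1, 101), Rational(1, 31334)) = Rational(-1, 3164734)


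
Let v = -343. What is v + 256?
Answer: -87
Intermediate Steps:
v + 256 = -343 + 256 = -87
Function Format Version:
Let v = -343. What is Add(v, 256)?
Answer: -87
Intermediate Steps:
Add(v, 256) = Add(-343, 256) = -87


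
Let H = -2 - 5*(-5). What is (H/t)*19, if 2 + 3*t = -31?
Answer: -437/11 ≈ -39.727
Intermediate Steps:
t = -11 (t = -⅔ + (⅓)*(-31) = -⅔ - 31/3 = -11)
H = 23 (H = -2 + 25 = 23)
(H/t)*19 = (23/(-11))*19 = (23*(-1/11))*19 = -23/11*19 = -437/11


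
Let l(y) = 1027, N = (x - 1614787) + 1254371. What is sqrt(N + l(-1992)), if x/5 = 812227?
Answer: sqrt(3701746) ≈ 1924.0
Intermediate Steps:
x = 4061135 (x = 5*812227 = 4061135)
N = 3700719 (N = (4061135 - 1614787) + 1254371 = 2446348 + 1254371 = 3700719)
sqrt(N + l(-1992)) = sqrt(3700719 + 1027) = sqrt(3701746)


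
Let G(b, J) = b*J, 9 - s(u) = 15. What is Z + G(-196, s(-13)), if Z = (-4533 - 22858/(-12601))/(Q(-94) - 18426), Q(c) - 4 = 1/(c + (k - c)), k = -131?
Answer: 35769379970833/30409779083 ≈ 1176.2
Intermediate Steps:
s(u) = -6 (s(u) = 9 - 1*15 = 9 - 15 = -6)
Q(c) = 523/131 (Q(c) = 4 + 1/(c + (-131 - c)) = 4 + 1/(-131) = 4 - 1/131 = 523/131)
Z = 7479769225/30409779083 (Z = (-4533 - 22858/(-12601))/(523/131 - 18426) = (-4533 - 22858*(-1/12601))/(-2413283/131) = (-4533 + 22858/12601)*(-131/2413283) = -57097475/12601*(-131/2413283) = 7479769225/30409779083 ≈ 0.24597)
G(b, J) = J*b
Z + G(-196, s(-13)) = 7479769225/30409779083 - 6*(-196) = 7479769225/30409779083 + 1176 = 35769379970833/30409779083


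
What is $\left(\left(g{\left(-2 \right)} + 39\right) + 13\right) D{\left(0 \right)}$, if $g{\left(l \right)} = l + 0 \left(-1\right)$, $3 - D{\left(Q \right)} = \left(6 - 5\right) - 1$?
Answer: $150$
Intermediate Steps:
$D{\left(Q \right)} = 3$ ($D{\left(Q \right)} = 3 - \left(\left(6 - 5\right) - 1\right) = 3 - \left(1 - 1\right) = 3 - 0 = 3 + 0 = 3$)
$g{\left(l \right)} = l$ ($g{\left(l \right)} = l + 0 = l$)
$\left(\left(g{\left(-2 \right)} + 39\right) + 13\right) D{\left(0 \right)} = \left(\left(-2 + 39\right) + 13\right) 3 = \left(37 + 13\right) 3 = 50 \cdot 3 = 150$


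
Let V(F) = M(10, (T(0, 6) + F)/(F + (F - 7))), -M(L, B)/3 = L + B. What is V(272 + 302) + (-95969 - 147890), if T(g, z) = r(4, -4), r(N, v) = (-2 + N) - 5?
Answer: -278279062/1141 ≈ -2.4389e+5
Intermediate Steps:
r(N, v) = -7 + N
T(g, z) = -3 (T(g, z) = -7 + 4 = -3)
M(L, B) = -3*B - 3*L (M(L, B) = -3*(L + B) = -3*(B + L) = -3*B - 3*L)
V(F) = -30 - 3*(-3 + F)/(-7 + 2*F) (V(F) = -3*(-3 + F)/(F + (F - 7)) - 3*10 = -3*(-3 + F)/(F + (-7 + F)) - 30 = -3*(-3 + F)/(-7 + 2*F) - 30 = -30 - 3*(-3 + F)/(-7 + 2*F))
V(272 + 302) + (-95969 - 147890) = 3*(73 - 21*(272 + 302))/(-7 + 2*(272 + 302)) + (-95969 - 147890) = 3*(73 - 21*574)/(-7 + 2*574) - 243859 = 3*(73 - 12054)/(-7 + 1148) - 243859 = 3*(-11981)/1141 - 243859 = 3*(1/1141)*(-11981) - 243859 = -35943/1141 - 243859 = -278279062/1141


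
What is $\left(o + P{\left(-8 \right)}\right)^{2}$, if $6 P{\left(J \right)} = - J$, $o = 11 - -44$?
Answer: $\frac{28561}{9} \approx 3173.4$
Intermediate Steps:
$o = 55$ ($o = 11 + 44 = 55$)
$P{\left(J \right)} = - \frac{J}{6}$ ($P{\left(J \right)} = \frac{\left(-1\right) J}{6} = - \frac{J}{6}$)
$\left(o + P{\left(-8 \right)}\right)^{2} = \left(55 - - \frac{4}{3}\right)^{2} = \left(55 + \frac{4}{3}\right)^{2} = \left(\frac{169}{3}\right)^{2} = \frac{28561}{9}$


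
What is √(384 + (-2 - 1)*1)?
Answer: √381 ≈ 19.519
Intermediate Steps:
√(384 + (-2 - 1)*1) = √(384 - 3*1) = √(384 - 3) = √381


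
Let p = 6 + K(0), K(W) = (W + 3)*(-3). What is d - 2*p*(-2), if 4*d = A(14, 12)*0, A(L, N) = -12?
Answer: -12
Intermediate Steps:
K(W) = -9 - 3*W (K(W) = (3 + W)*(-3) = -9 - 3*W)
p = -3 (p = 6 + (-9 - 3*0) = 6 + (-9 + 0) = 6 - 9 = -3)
d = 0 (d = (-12*0)/4 = (¼)*0 = 0)
d - 2*p*(-2) = 0 - 2*(-3)*(-2) = 0 - (-6)*(-2) = 0 - 1*12 = 0 - 12 = -12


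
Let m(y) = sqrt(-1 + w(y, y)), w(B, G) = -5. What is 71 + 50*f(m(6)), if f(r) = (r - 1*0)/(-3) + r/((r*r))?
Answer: 71 - 25*I*sqrt(6) ≈ 71.0 - 61.237*I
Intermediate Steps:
m(y) = I*sqrt(6) (m(y) = sqrt(-1 - 5) = sqrt(-6) = I*sqrt(6))
f(r) = 1/r - r/3 (f(r) = (r + 0)*(-1/3) + r/(r**2) = r*(-1/3) + r/r**2 = -r/3 + 1/r = 1/r - r/3)
71 + 50*f(m(6)) = 71 + 50*(1/(I*sqrt(6)) - I*sqrt(6)/3) = 71 + 50*(-I*sqrt(6)/6 - I*sqrt(6)/3) = 71 + 50*(-I*sqrt(6)/2) = 71 - 25*I*sqrt(6)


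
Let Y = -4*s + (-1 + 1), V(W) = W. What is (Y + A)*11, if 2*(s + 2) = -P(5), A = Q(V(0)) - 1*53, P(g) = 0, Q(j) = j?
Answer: -495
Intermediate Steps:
A = -53 (A = 0 - 1*53 = 0 - 53 = -53)
s = -2 (s = -2 + (-1*0)/2 = -2 + (1/2)*0 = -2 + 0 = -2)
Y = 8 (Y = -4*(-2) + (-1 + 1) = 8 + 0 = 8)
(Y + A)*11 = (8 - 53)*11 = -45*11 = -495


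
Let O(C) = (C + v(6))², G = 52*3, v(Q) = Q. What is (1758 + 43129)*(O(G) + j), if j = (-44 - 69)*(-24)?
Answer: 1299747972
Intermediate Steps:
G = 156
j = 2712 (j = -113*(-24) = 2712)
O(C) = (6 + C)² (O(C) = (C + 6)² = (6 + C)²)
(1758 + 43129)*(O(G) + j) = (1758 + 43129)*((6 + 156)² + 2712) = 44887*(162² + 2712) = 44887*(26244 + 2712) = 44887*28956 = 1299747972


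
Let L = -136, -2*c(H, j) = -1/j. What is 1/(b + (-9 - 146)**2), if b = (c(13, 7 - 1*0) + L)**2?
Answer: 196/8330309 ≈ 2.3529e-5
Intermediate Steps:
c(H, j) = 1/(2*j) (c(H, j) = -(-1)/(2*j) = 1/(2*j))
b = 3621409/196 (b = (1/(2*(7 - 1*0)) - 136)**2 = (1/(2*(7 + 0)) - 136)**2 = ((1/2)/7 - 136)**2 = ((1/2)*(1/7) - 136)**2 = (1/14 - 136)**2 = (-1903/14)**2 = 3621409/196 ≈ 18477.)
1/(b + (-9 - 146)**2) = 1/(3621409/196 + (-9 - 146)**2) = 1/(3621409/196 + (-155)**2) = 1/(3621409/196 + 24025) = 1/(8330309/196) = 196/8330309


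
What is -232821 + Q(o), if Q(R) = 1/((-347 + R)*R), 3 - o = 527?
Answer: -106260435683/456404 ≈ -2.3282e+5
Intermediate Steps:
o = -524 (o = 3 - 1*527 = 3 - 527 = -524)
Q(R) = 1/(R*(-347 + R))
-232821 + Q(o) = -232821 + 1/((-524)*(-347 - 524)) = -232821 - 1/524/(-871) = -232821 - 1/524*(-1/871) = -232821 + 1/456404 = -106260435683/456404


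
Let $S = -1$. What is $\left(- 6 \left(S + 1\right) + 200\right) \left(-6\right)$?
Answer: $-1200$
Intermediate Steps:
$\left(- 6 \left(S + 1\right) + 200\right) \left(-6\right) = \left(- 6 \left(-1 + 1\right) + 200\right) \left(-6\right) = \left(\left(-6\right) 0 + 200\right) \left(-6\right) = \left(0 + 200\right) \left(-6\right) = 200 \left(-6\right) = -1200$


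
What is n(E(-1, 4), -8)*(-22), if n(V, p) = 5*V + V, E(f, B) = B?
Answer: -528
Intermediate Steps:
n(V, p) = 6*V
n(E(-1, 4), -8)*(-22) = (6*4)*(-22) = 24*(-22) = -528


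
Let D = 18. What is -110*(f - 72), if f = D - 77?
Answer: 14410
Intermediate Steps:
f = -59 (f = 18 - 77 = -59)
-110*(f - 72) = -110*(-59 - 72) = -110*(-131) = 14410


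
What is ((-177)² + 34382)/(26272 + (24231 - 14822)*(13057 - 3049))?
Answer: 65711/94191544 ≈ 0.00069763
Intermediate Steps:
((-177)² + 34382)/(26272 + (24231 - 14822)*(13057 - 3049)) = (31329 + 34382)/(26272 + 9409*10008) = 65711/(26272 + 94165272) = 65711/94191544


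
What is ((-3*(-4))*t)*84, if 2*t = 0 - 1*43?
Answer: -21672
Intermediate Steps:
t = -43/2 (t = (0 - 1*43)/2 = (0 - 43)/2 = (½)*(-43) = -43/2 ≈ -21.500)
((-3*(-4))*t)*84 = (-3*(-4)*(-43/2))*84 = (12*(-43/2))*84 = -258*84 = -21672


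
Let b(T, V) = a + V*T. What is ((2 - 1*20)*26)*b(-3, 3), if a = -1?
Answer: 4680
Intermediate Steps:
b(T, V) = -1 + T*V (b(T, V) = -1 + V*T = -1 + T*V)
((2 - 1*20)*26)*b(-3, 3) = ((2 - 1*20)*26)*(-1 - 3*3) = ((2 - 20)*26)*(-1 - 9) = -18*26*(-10) = -468*(-10) = 4680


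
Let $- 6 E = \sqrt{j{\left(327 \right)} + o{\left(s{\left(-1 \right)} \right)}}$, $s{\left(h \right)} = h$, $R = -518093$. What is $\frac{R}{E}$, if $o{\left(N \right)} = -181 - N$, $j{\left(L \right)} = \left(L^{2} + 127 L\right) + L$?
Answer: $\frac{1036186 \sqrt{148605}}{49535} \approx 8063.8$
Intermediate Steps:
$j{\left(L \right)} = L^{2} + 128 L$
$E = - \frac{\sqrt{148605}}{6}$ ($E = - \frac{\sqrt{327 \left(128 + 327\right) - 180}}{6} = - \frac{\sqrt{327 \cdot 455 + \left(-181 + 1\right)}}{6} = - \frac{\sqrt{148785 - 180}}{6} = - \frac{\sqrt{148605}}{6} \approx -64.249$)
$\frac{R}{E} = - \frac{518093}{\left(- \frac{1}{6}\right) \sqrt{148605}} = - 518093 \left(- \frac{2 \sqrt{148605}}{49535}\right) = \frac{1036186 \sqrt{148605}}{49535}$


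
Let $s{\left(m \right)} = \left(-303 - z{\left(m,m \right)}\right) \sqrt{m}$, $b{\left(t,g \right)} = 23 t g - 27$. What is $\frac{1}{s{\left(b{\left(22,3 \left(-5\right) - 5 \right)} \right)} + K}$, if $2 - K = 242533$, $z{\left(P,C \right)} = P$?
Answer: $- \frac{242531}{1042109583353} - \frac{9844 i \sqrt{10147}}{1042109583353} \approx -2.3273 \cdot 10^{-7} - 9.5154 \cdot 10^{-7} i$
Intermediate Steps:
$b{\left(t,g \right)} = -27 + 23 g t$ ($b{\left(t,g \right)} = 23 g t - 27 = -27 + 23 g t$)
$s{\left(m \right)} = \sqrt{m} \left(-303 - m\right)$ ($s{\left(m \right)} = \left(-303 - m\right) \sqrt{m} = \sqrt{m} \left(-303 - m\right)$)
$K = -242531$ ($K = 2 - 242533 = -242531$)
$\frac{1}{s{\left(b{\left(22,3 \left(-5\right) - 5 \right)} \right)} + K} = \frac{1}{\sqrt{-27 + 23 \left(3 \left(-5\right) - 5\right) 22} \left(-303 - \left(-27 + 23 \left(3 \left(-5\right) - 5\right) 22\right)\right) - 242531} = \frac{1}{\sqrt{-27 + 23 \left(-15 - 5\right) 22} \left(-303 - \left(-27 + 23 \left(-15 - 5\right) 22\right)\right) - 242531} = \frac{1}{\sqrt{-27 + 23 \left(-20\right) 22} \left(-303 - \left(-27 + 23 \left(-20\right) 22\right)\right) - 242531} = \frac{1}{\sqrt{-27 - 10120} \left(-303 - \left(-27 - 10120\right)\right) - 242531} = \frac{1}{\sqrt{-10147} \left(-303 - -10147\right) - 242531} = \frac{1}{i \sqrt{10147} \left(-303 + 10147\right) - 242531} = \frac{1}{i \sqrt{10147} \cdot 9844 - 242531} = \frac{1}{9844 i \sqrt{10147} - 242531} = \frac{1}{-242531 + 9844 i \sqrt{10147}}$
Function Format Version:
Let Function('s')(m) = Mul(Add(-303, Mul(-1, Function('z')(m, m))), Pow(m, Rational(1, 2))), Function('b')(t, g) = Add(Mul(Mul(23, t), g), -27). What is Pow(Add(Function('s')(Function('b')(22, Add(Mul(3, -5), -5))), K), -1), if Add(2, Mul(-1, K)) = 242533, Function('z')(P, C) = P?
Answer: Add(Rational(-242531, 1042109583353), Mul(Rational(-9844, 1042109583353), I, Pow(10147, Rational(1, 2)))) ≈ Add(-2.3273e-7, Mul(-9.5154e-7, I))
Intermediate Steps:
Function('b')(t, g) = Add(-27, Mul(23, g, t)) (Function('b')(t, g) = Add(Mul(23, g, t), -27) = Add(-27, Mul(23, g, t)))
Function('s')(m) = Mul(Pow(m, Rational(1, 2)), Add(-303, Mul(-1, m))) (Function('s')(m) = Mul(Add(-303, Mul(-1, m)), Pow(m, Rational(1, 2))) = Mul(Pow(m, Rational(1, 2)), Add(-303, Mul(-1, m))))
K = -242531 (K = Add(2, Mul(-1, 242533)) = Add(2, -242533) = -242531)
Pow(Add(Function('s')(Function('b')(22, Add(Mul(3, -5), -5))), K), -1) = Pow(Add(Mul(Pow(Add(-27, Mul(23, Add(Mul(3, -5), -5), 22)), Rational(1, 2)), Add(-303, Mul(-1, Add(-27, Mul(23, Add(Mul(3, -5), -5), 22))))), -242531), -1) = Pow(Add(Mul(Pow(Add(-27, Mul(23, Add(-15, -5), 22)), Rational(1, 2)), Add(-303, Mul(-1, Add(-27, Mul(23, Add(-15, -5), 22))))), -242531), -1) = Pow(Add(Mul(Pow(Add(-27, Mul(23, -20, 22)), Rational(1, 2)), Add(-303, Mul(-1, Add(-27, Mul(23, -20, 22))))), -242531), -1) = Pow(Add(Mul(Pow(Add(-27, -10120), Rational(1, 2)), Add(-303, Mul(-1, Add(-27, -10120)))), -242531), -1) = Pow(Add(Mul(Pow(-10147, Rational(1, 2)), Add(-303, Mul(-1, -10147))), -242531), -1) = Pow(Add(Mul(Mul(I, Pow(10147, Rational(1, 2))), Add(-303, 10147)), -242531), -1) = Pow(Add(Mul(Mul(I, Pow(10147, Rational(1, 2))), 9844), -242531), -1) = Pow(Add(Mul(9844, I, Pow(10147, Rational(1, 2))), -242531), -1) = Pow(Add(-242531, Mul(9844, I, Pow(10147, Rational(1, 2)))), -1)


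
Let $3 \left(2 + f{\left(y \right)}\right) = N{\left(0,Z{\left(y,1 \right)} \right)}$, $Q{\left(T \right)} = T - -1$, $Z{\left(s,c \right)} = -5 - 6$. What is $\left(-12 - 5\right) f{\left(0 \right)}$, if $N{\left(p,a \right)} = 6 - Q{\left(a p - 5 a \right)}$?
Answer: $\frac{952}{3} \approx 317.33$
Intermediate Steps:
$Z{\left(s,c \right)} = -11$ ($Z{\left(s,c \right)} = -5 - 6 = -11$)
$Q{\left(T \right)} = 1 + T$ ($Q{\left(T \right)} = T + 1 = 1 + T$)
$N{\left(p,a \right)} = 5 + 5 a - a p$ ($N{\left(p,a \right)} = 6 - \left(1 + \left(a p - 5 a\right)\right) = 6 - \left(1 + \left(- 5 a + a p\right)\right) = 6 - \left(1 - 5 a + a p\right) = 5 + 5 a - a p$)
$f{\left(y \right)} = - \frac{56}{3}$ ($f{\left(y \right)} = -2 + \frac{5 - - 11 \left(-5 + 0\right)}{3} = -2 + \frac{5 - \left(-11\right) \left(-5\right)}{3} = -2 + \frac{5 - 55}{3} = -2 + \frac{1}{3} \left(-50\right) = -2 - \frac{50}{3} = - \frac{56}{3}$)
$\left(-12 - 5\right) f{\left(0 \right)} = \left(-12 - 5\right) \left(- \frac{56}{3}\right) = \left(-17\right) \left(- \frac{56}{3}\right) = \frac{952}{3}$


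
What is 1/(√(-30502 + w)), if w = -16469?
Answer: -I*√5219/15657 ≈ -0.0046141*I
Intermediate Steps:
1/(√(-30502 + w)) = 1/(√(-30502 - 16469)) = 1/(√(-46971)) = 1/(3*I*√5219) = -I*√5219/15657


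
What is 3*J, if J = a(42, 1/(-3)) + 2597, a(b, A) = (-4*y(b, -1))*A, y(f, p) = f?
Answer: 7959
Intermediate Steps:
a(b, A) = -4*A*b (a(b, A) = (-4*b)*A = -4*A*b)
J = 2653 (J = -4*42/(-3) + 2597 = -4*(-⅓)*42 + 2597 = 56 + 2597 = 2653)
3*J = 3*2653 = 7959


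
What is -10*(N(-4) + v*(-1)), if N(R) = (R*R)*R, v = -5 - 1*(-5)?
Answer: 640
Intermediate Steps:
v = 0 (v = -5 + 5 = 0)
N(R) = R**3 (N(R) = R**2*R = R**3)
-10*(N(-4) + v*(-1)) = -10*((-4)**3 + 0*(-1)) = -10*(-64 + 0) = -10*(-64) = 640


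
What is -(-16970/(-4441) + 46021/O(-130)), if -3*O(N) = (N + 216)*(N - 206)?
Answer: -367834301/42775712 ≈ -8.5991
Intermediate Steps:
O(N) = -(-206 + N)*(216 + N)/3 (O(N) = -(N + 216)*(N - 206)/3 = -(216 + N)*(-206 + N)/3 = -(-206 + N)*(216 + N)/3)
-(-16970/(-4441) + 46021/O(-130)) = -(-16970/(-4441) + 46021/(14832 - 10/3*(-130) - 1/3*(-130)**2)) = -(-16970*(-1/4441) + 46021/(14832 + 1300/3 - 1/3*16900)) = -(16970/4441 + 46021/(14832 + 1300/3 - 16900/3)) = -(16970/4441 + 46021/9632) = -1*367834301/42775712 = -367834301/42775712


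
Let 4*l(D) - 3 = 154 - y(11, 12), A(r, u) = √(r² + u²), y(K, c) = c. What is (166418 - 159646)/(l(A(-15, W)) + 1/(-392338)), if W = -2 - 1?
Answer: 5313825872/28444503 ≈ 186.81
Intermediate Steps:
W = -3
l(D) = 145/4 (l(D) = ¾ + (154 - 1*12)/4 = ¾ + (154 - 12)/4 = ¾ + (¼)*142 = ¾ + 71/2 = 145/4)
(166418 - 159646)/(l(A(-15, W)) + 1/(-392338)) = (166418 - 159646)/(145/4 + 1/(-392338)) = 6772/(145/4 - 1/392338) = 6772/(28444503/784676) = 6772*(784676/28444503) = 5313825872/28444503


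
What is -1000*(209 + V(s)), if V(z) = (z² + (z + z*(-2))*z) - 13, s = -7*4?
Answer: -196000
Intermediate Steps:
s = -28
V(z) = -13 (V(z) = (z² + (z - 2*z)*z) - 13 = (z² + (-z)*z) - 13 = (z² - z²) - 13 = 0 - 13 = -13)
-1000*(209 + V(s)) = -1000*(209 - 13) = -1000*196 = -196000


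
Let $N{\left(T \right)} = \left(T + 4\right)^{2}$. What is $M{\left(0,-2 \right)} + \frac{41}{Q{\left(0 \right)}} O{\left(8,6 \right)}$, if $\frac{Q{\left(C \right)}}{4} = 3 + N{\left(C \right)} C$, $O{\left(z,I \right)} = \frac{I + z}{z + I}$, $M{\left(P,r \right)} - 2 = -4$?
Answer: $\frac{17}{12} \approx 1.4167$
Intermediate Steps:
$M{\left(P,r \right)} = -2$ ($M{\left(P,r \right)} = 2 - 4 = -2$)
$O{\left(z,I \right)} = 1$ ($O{\left(z,I \right)} = \frac{I + z}{I + z} = 1$)
$N{\left(T \right)} = \left(4 + T\right)^{2}$
$Q{\left(C \right)} = 12 + 4 C \left(4 + C\right)^{2}$ ($Q{\left(C \right)} = 4 \left(3 + \left(4 + C\right)^{2} C\right) = 4 \left(3 + C \left(4 + C\right)^{2}\right) = 12 + 4 C \left(4 + C\right)^{2}$)
$M{\left(0,-2 \right)} + \frac{41}{Q{\left(0 \right)}} O{\left(8,6 \right)} = -2 + \frac{41}{12 + 4 \cdot 0 \left(4 + 0\right)^{2}} \cdot 1 = -2 + \frac{41}{12 + 4 \cdot 0 \cdot 4^{2}} \cdot 1 = -2 + \frac{41}{12 + 4 \cdot 0 \cdot 16} \cdot 1 = -2 + \frac{41}{12 + 0} \cdot 1 = -2 + \frac{41}{12} \cdot 1 = -2 + \frac{41}{12} = \frac{17}{12}$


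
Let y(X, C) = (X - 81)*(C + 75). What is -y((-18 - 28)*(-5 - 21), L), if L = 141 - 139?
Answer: -85855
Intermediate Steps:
L = 2
y(X, C) = (-81 + X)*(75 + C)
-y((-18 - 28)*(-5 - 21), L) = -(-6075 - 81*2 + 75*((-18 - 28)*(-5 - 21)) + 2*((-18 - 28)*(-5 - 21))) = -(-6075 - 162 + 75*(-46*(-26)) + 2*(-46*(-26))) = -(-6075 - 162 + 75*1196 + 2*1196) = -(-6075 - 162 + 89700 + 2392) = -1*85855 = -85855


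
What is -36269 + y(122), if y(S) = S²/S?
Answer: -36147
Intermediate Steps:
y(S) = S
-36269 + y(122) = -36269 + 122 = -36147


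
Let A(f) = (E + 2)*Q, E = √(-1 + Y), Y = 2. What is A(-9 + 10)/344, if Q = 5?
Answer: 15/344 ≈ 0.043605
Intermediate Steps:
E = 1 (E = √(-1 + 2) = √1 = 1)
A(f) = 15 (A(f) = (1 + 2)*5 = 3*5 = 15)
A(-9 + 10)/344 = 15/344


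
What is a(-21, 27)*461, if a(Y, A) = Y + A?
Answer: 2766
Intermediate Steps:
a(Y, A) = A + Y
a(-21, 27)*461 = (27 - 21)*461 = 6*461 = 2766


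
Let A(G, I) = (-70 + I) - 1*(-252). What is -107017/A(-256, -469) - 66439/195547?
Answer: 720958114/1935241 ≈ 372.54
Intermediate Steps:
A(G, I) = 182 + I (A(G, I) = (-70 + I) + 252 = 182 + I)
-107017/A(-256, -469) - 66439/195547 = -107017/(182 - 469) - 66439/195547 = -107017/(-287) - 66439*1/195547 = -107017*(-1/287) - 2291/6743 = 107017/287 - 2291/6743 = 720958114/1935241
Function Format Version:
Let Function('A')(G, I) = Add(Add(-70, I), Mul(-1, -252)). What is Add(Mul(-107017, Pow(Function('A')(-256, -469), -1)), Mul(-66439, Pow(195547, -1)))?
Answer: Rational(720958114, 1935241) ≈ 372.54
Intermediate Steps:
Function('A')(G, I) = Add(182, I) (Function('A')(G, I) = Add(Add(-70, I), 252) = Add(182, I))
Add(Mul(-107017, Pow(Function('A')(-256, -469), -1)), Mul(-66439, Pow(195547, -1))) = Add(Mul(-107017, Pow(Add(182, -469), -1)), Mul(-66439, Pow(195547, -1))) = Add(Mul(-107017, Pow(-287, -1)), Mul(-66439, Rational(1, 195547))) = Add(Mul(-107017, Rational(-1, 287)), Rational(-2291, 6743)) = Add(Rational(107017, 287), Rational(-2291, 6743)) = Rational(720958114, 1935241)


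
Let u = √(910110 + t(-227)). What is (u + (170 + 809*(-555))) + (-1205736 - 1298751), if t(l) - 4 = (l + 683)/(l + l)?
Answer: -2953312 + 5*√1875888502/227 ≈ -2.9524e+6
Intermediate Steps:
t(l) = 4 + (683 + l)/(2*l) (t(l) = 4 + (l + 683)/(l + l) = 4 + (683 + l)/((2*l)) = 4 + (683 + l)*(1/(2*l)) = 4 + (683 + l)/(2*l))
u = 5*√1875888502/227 (u = √(910110 + (½)*(683 + 9*(-227))/(-227)) = √(910110 + (½)*(-1/227)*(683 - 2043)) = √(910110 + (½)*(-1/227)*(-1360)) = √(910110 + 680/227) = √(206595650/227) = 5*√1875888502/227 ≈ 954.00)
(u + (170 + 809*(-555))) + (-1205736 - 1298751) = (5*√1875888502/227 + (170 + 809*(-555))) + (-1205736 - 1298751) = (5*√1875888502/227 + (170 - 448995)) - 2504487 = (5*√1875888502/227 - 448825) - 2504487 = (-448825 + 5*√1875888502/227) - 2504487 = -2953312 + 5*√1875888502/227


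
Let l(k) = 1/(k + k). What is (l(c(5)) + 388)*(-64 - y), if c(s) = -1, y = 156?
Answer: -85250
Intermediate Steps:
l(k) = 1/(2*k)
(l(c(5)) + 388)*(-64 - y) = ((1/2)/(-1) + 388)*(-64 - 1*156) = ((1/2)*(-1) + 388)*(-64 - 156) = (-1/2 + 388)*(-220) = (775/2)*(-220) = -85250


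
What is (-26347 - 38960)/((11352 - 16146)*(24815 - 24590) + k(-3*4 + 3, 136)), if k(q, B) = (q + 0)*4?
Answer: 21769/359562 ≈ 0.060543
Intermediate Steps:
k(q, B) = 4*q (k(q, B) = q*4 = 4*q)
(-26347 - 38960)/((11352 - 16146)*(24815 - 24590) + k(-3*4 + 3, 136)) = (-26347 - 38960)/((11352 - 16146)*(24815 - 24590) + 4*(-3*4 + 3)) = -65307/(-4794*225 + 4*(-12 + 3)) = -65307/(-1078650 + 4*(-9)) = -65307/(-1078650 - 36) = -65307/(-1078686) = -65307*(-1/1078686) = 21769/359562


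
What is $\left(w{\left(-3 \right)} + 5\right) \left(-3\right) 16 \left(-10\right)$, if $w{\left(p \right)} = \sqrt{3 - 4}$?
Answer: $2400 + 480 i \approx 2400.0 + 480.0 i$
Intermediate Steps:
$w{\left(p \right)} = i$ ($w{\left(p \right)} = \sqrt{-1} = i$)
$\left(w{\left(-3 \right)} + 5\right) \left(-3\right) 16 \left(-10\right) = \left(i + 5\right) \left(-3\right) 16 \left(-10\right) = \left(5 + i\right) \left(-3\right) 16 \left(-10\right) = \left(-15 - 3 i\right) 16 \left(-10\right) = \left(-240 - 48 i\right) \left(-10\right) = 2400 + 480 i$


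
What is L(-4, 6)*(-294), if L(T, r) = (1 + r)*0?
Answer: 0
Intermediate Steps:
L(T, r) = 0
L(-4, 6)*(-294) = 0*(-294) = 0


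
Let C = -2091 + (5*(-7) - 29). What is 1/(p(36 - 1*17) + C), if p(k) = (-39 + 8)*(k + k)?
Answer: -1/3333 ≈ -0.00030003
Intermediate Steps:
C = -2155 (C = -2091 + (-35 - 29) = -2091 - 64 = -2155)
p(k) = -62*k
1/(p(36 - 1*17) + C) = 1/(-62*(36 - 1*17) - 2155) = 1/(-62*(36 - 17) - 2155) = 1/(-62*19 - 2155) = 1/(-1178 - 2155) = 1/(-3333) = -1/3333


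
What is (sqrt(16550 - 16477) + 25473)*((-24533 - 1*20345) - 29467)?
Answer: -1893790185 - 74345*sqrt(73) ≈ -1.8944e+9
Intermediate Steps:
(sqrt(16550 - 16477) + 25473)*((-24533 - 1*20345) - 29467) = (sqrt(73) + 25473)*((-24533 - 20345) - 29467) = (25473 + sqrt(73))*(-44878 - 29467) = (25473 + sqrt(73))*(-74345) = -1893790185 - 74345*sqrt(73)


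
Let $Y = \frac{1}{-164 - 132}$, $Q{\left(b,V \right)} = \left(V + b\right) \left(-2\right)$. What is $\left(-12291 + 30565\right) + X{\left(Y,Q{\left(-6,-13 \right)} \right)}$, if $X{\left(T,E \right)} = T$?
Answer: $\frac{5409103}{296} \approx 18274.0$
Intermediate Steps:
$Q{\left(b,V \right)} = - 2 V - 2 b$
$Y = - \frac{1}{296}$ ($Y = \frac{1}{-296} = - \frac{1}{296} \approx -0.0033784$)
$\left(-12291 + 30565\right) + X{\left(Y,Q{\left(-6,-13 \right)} \right)} = \left(-12291 + 30565\right) - \frac{1}{296} = 18274 - \frac{1}{296} = \frac{5409103}{296}$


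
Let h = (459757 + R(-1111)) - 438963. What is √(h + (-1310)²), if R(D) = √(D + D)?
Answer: √(1736894 + I*√2222) ≈ 1317.9 + 0.02*I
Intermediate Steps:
R(D) = √2*√D (R(D) = √(2*D) = √2*√D)
h = 20794 + I*√2222 (h = (459757 + √2*√(-1111)) - 438963 = (459757 + √2*(I*√1111)) - 438963 = (459757 + I*√2222) - 438963 = 20794 + I*√2222 ≈ 20794.0 + 47.138*I)
√(h + (-1310)²) = √((20794 + I*√2222) + (-1310)²) = √((20794 + I*√2222) + 1716100) = √(1736894 + I*√2222)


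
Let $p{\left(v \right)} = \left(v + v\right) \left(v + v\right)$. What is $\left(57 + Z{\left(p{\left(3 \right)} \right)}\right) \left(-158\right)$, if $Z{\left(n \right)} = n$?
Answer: $-14694$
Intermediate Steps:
$p{\left(v \right)} = 4 v^{2}$ ($p{\left(v \right)} = 2 v 2 v = 4 v^{2}$)
$\left(57 + Z{\left(p{\left(3 \right)} \right)}\right) \left(-158\right) = \left(57 + 4 \cdot 3^{2}\right) \left(-158\right) = \left(57 + 4 \cdot 9\right) \left(-158\right) = \left(57 + 36\right) \left(-158\right) = 93 \left(-158\right) = -14694$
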